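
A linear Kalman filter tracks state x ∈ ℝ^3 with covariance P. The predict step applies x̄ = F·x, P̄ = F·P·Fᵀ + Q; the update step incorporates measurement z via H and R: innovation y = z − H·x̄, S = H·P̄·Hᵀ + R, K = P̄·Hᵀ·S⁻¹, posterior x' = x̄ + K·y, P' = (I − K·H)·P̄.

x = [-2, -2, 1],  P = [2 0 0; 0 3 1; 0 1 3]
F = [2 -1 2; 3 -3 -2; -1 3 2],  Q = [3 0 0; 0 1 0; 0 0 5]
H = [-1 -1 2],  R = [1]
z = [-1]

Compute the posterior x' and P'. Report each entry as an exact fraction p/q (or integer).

x' = [-21/551, -1291/551, -932/551]
P' = [11681/551 -1214/551 5223/551; -1214/551 2849/551 723/551; 5223/551 723/551 3058/551]

x̄ = F·x = [0, -2, -2]
P̄ = F·P·Fᵀ + Q = [22 5 3; 5 70 -57; 3 -57 58]
y = z − H·x̄ = [1]
S = H·P̄·Hᵀ + R = [551]
K = P̄·Hᵀ·S⁻¹ = [-21/551; -189/551; 170/551]
x' = x̄ + K·y = [-21/551, -1291/551, -932/551]
P' = (I − K·H)·P̄ = [11681/551 -1214/551 5223/551; -1214/551 2849/551 723/551; 5223/551 723/551 3058/551]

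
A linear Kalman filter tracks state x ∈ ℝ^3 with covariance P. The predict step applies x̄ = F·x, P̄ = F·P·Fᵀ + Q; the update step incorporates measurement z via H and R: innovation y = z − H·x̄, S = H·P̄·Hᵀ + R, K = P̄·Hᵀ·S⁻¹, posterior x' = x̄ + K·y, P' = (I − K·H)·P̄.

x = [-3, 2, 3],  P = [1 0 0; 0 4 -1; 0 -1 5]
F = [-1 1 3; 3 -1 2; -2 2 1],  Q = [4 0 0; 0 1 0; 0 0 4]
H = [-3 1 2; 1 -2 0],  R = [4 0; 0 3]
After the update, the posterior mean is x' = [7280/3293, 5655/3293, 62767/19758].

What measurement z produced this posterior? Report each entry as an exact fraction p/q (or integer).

x̄ = F·x = [14, -5, 13]
P̄ = F·P·Fᵀ + Q = [48 24 18; 24 38 -7; 18 -7 25]
S = H·P̄·Hᵀ + R = [186 12; 12 107]
K = P̄·Hᵀ·S⁻¹ = [-1498/3293 168/3293; -752/3293 -1516/3293; -1561/19758 1014/3293]
x' − x̄ = [-38822/3293, 22120/3293, -194087/19758] = K·y
y = (KᵀK)⁻¹·Kᵀ·(x' − x̄) = [23, -26]
z = y + H·x̄ = [23, -26] + [-21, 24] = [2, -2]

z = [2, -2]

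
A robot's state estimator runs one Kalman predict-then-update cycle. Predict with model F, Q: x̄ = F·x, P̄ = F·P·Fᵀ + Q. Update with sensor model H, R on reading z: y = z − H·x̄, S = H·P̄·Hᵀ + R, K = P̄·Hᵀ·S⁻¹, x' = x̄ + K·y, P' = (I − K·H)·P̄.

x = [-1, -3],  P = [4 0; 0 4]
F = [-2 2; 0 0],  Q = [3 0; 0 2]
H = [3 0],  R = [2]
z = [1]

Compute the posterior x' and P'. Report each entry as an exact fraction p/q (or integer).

x̄ = F·x = [-4, 0]
P̄ = F·P·Fᵀ + Q = [35 0; 0 2]
y = z − H·x̄ = [13]
S = H·P̄·Hᵀ + R = [317]
K = P̄·Hᵀ·S⁻¹ = [105/317; 0]
x' = x̄ + K·y = [97/317, 0]
P' = (I − K·H)·P̄ = [70/317 0; 0 2]

x' = [97/317, 0]
P' = [70/317 0; 0 2]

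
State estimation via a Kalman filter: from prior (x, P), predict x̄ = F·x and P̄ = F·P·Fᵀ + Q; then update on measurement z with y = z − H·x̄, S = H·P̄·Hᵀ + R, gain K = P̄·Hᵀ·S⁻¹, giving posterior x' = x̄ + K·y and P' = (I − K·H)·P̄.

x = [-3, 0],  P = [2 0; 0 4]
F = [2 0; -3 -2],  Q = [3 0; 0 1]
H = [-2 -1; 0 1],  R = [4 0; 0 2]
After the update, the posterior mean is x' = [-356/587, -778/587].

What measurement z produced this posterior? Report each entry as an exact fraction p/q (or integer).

x̄ = F·x = [-6, 9]
P̄ = F·P·Fᵀ + Q = [11 -12; -12 35]
S = H·P̄·Hᵀ + R = [35 -11; -11 37]
K = P̄·Hᵀ·S⁻¹ = [-251/587 -265/587; -11/587 552/587]
x' − x̄ = [3166/587, -6061/587] = K·y
y = (KᵀK)⁻¹·Kᵀ·(x' − x̄) = [-1, -11]
z = y + H·x̄ = [-1, -11] + [3, 9] = [2, -2]

z = [2, -2]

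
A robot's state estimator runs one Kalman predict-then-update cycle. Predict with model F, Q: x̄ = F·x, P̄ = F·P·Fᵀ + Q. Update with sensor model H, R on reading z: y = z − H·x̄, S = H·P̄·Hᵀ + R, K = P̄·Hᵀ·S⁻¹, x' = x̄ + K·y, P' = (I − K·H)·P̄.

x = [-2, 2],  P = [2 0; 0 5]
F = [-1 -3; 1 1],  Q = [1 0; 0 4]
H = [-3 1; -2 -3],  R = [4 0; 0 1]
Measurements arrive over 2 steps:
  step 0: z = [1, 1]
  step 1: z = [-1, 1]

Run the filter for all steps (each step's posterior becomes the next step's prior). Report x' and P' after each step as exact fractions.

step 0: x' = [-11073/29816, -3339/29816], P' = [9035/29816 -5087/29816; -5087/29816 6019/29816]
step 1: x' = [767807/3107919, -1523176/3107919], P' = [818504/3107919 -151660/1035973; -151660/1035973 580348/3107919]

step 0: x̄ = F·x = [-4, 0]
step 0: P̄ = F·P·Fᵀ + Q = [48 -17; -17 11]
step 0: y = z − H·x̄ = [-11, -7]
step 0: S = H·P̄·Hᵀ + R = [549 136; 136 88]
step 0: K = P̄·Hᵀ·S⁻¹ = [-1006/3727 -2809/29816; 665/3727 -7883/29816]
step 0: x' = x̄ + K·y = [-11073/29816, -3339/29816]
step 0: P' = (I − K·H)·P̄ = [9035/29816 -5087/29816; -5087/29816 6019/29816]
step 1: x̄ = F·x = [10545/14908, -3603/7454]
step 1: P̄ = F·P·Fᵀ + Q = [15625/7454 -843/3727; -843/3727 15518/3727]
step 1: y = z − H·x̄ = [23933/14908, 3595/3727]
step 1: S = H·P̄·Hᵀ + R = [211593/7454 -5580/3727; -5580/3727 164523/3727]
step 1: K = P̄·Hᵀ·S⁻¹ = [-242541/1035973 -272068/3107919; 486322/3107919 -277028/1035973]
step 1: x' = x̄ + K·y = [767807/3107919, -1523176/3107919]
step 1: P' = (I − K·H)·P̄ = [818504/3107919 -151660/1035973; -151660/1035973 580348/3107919]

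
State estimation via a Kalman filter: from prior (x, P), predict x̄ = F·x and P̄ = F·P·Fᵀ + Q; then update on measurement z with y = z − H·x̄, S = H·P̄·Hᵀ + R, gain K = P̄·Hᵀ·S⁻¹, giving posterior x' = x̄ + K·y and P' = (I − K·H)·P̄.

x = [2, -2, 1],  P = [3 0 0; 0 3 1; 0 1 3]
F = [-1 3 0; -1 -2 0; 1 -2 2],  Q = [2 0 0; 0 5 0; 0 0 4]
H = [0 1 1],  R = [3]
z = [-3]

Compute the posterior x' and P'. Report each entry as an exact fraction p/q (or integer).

x' = [-29/28, -213/56, 3/2]
P' = [223/14 -45/28 0; -45/28 495/56 -15/2; 0 -15/2 9]

x̄ = F·x = [-8, 2, 8]
P̄ = F·P·Fᵀ + Q = [32 -15 -15; -15 20 5; -15 5 23]
y = z − H·x̄ = [-13]
S = H·P̄·Hᵀ + R = [56]
K = P̄·Hᵀ·S⁻¹ = [-15/28; 25/56; 1/2]
x' = x̄ + K·y = [-29/28, -213/56, 3/2]
P' = (I − K·H)·P̄ = [223/14 -45/28 0; -45/28 495/56 -15/2; 0 -15/2 9]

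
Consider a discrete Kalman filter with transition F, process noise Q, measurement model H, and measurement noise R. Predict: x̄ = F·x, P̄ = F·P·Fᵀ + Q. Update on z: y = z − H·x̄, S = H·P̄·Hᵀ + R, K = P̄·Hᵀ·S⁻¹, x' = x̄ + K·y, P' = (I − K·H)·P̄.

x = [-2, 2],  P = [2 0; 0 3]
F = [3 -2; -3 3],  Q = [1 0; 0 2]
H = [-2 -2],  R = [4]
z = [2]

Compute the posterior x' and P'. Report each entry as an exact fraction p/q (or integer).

x̄ = F·x = [-10, 12]
P̄ = F·P·Fᵀ + Q = [31 -36; -36 47]
y = z − H·x̄ = [6]
S = H·P̄·Hᵀ + R = [28]
K = P̄·Hᵀ·S⁻¹ = [5/14; -11/14]
x' = x̄ + K·y = [-55/7, 51/7]
P' = (I − K·H)·P̄ = [192/7 -197/7; -197/7 208/7]

x' = [-55/7, 51/7]
P' = [192/7 -197/7; -197/7 208/7]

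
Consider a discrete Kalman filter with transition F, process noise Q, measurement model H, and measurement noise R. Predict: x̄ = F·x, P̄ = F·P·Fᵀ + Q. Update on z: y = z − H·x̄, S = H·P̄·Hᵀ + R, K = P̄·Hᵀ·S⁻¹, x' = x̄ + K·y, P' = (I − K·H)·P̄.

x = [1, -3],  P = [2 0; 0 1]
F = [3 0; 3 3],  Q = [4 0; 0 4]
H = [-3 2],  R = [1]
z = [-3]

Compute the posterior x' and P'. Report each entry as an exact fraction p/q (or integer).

x' = [-219/107, -498/107]
P' = [1454/107 2166/107; 2166/107 3253/107]

x̄ = F·x = [3, -6]
P̄ = F·P·Fᵀ + Q = [22 18; 18 31]
y = z − H·x̄ = [18]
S = H·P̄·Hᵀ + R = [107]
K = P̄·Hᵀ·S⁻¹ = [-30/107; 8/107]
x' = x̄ + K·y = [-219/107, -498/107]
P' = (I − K·H)·P̄ = [1454/107 2166/107; 2166/107 3253/107]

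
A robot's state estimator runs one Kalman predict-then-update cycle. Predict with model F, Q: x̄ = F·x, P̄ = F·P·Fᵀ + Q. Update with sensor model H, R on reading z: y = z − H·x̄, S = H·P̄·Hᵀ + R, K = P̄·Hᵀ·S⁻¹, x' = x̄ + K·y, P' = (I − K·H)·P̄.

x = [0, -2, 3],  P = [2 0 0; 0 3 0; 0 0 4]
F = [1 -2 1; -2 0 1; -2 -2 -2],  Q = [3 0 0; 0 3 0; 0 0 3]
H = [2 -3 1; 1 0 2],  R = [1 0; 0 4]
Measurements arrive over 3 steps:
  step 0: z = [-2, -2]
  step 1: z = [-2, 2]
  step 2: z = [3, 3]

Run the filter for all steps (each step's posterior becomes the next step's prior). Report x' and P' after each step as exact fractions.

step 0: x' = [199948/32479, 111162/32479, -131063/32479], P' = [460236/32479 228690/32479 -229320/32479; 228690/32479 120660/32479 -103545/32479; -229320/32479 -103545/32479 145704/32479]
step 1: x' = [-3312769240/1901554627, 150714890/1901554627, 3372056393/1901554627], P' = [6669497868/1901554627 3463440486/1901554627 -2954417064/1901554627; 3463440486/1901554627 2215806696/1901554627 -917932935/1901554627; -2954417064/1901554627 -917932935/1901554627 3141867588/1901554627]
step 2: x' = [11284996393689/30627301155391, -9393337583411/30627301155391, 36254156174562/30627301155391], P' = [105009673750380/30627301155391 54185896930134/30627301155391 -47167579826112/30627301155391; 54185896930134/30627301155391 34625527182264/30627301155391 -14515043857287/30627301155391; -47167579826112/30627301155391 -14515043857287/30627301155391 50527021203072/30627301155391]

step 0: x̄ = F·x = [7, 3, -2]
step 0: P̄ = F·P·Fᵀ + Q = [21 0 0; 0 15 0; 0 0 39]
step 0: y = z − H·x̄ = [-5, -5]
step 0: S = H·P̄·Hᵀ + R = [259 120; 120 181]
step 0: K = P̄·Hᵀ·S⁻¹ = [5082/32479 399/32479; -8145/32479 5400/32479; -2301/32479 15522/32479]
step 0: x' = x̄ + K·y = [199948/32479, 111162/32479, -131063/32479]
step 0: P' = (I − K·H)·P̄ = [460236/32479 228690/32479 -229320/32479; 228690/32479 120660/32479 -103545/32479; -229320/32479 -103545/32479 145704/32479]
step 1: x̄ = F·x = [-153439/32479, -530959/32479, -360094/32479]
step 1: P̄ = F·P·Fᵀ + Q = [226797/32479 576402/32479 438330/32479; 576402/32479 3001365/32479 2212746/32479; 438330/32479 2212746/32479 2170437/32479]
step 1: y = z − H·x̄ = [-990863/32479, 938585/32479]
step 1: S = H·P̄·Hᵀ + R = [11682409/32479 -8019564/32479; -8019564/32479 10791781/32479]
step 1: K = P̄·Hᵀ·S⁻¹ = [-820398/271650661 190165935/1901554627; -91210293/271650661 406893654/1901554627; -1881105/271650661 832329528/1901554627]
step 1: x' = x̄ + K·y = [-3312769240/1901554627, 150714890/1901554627, 3372056393/1901554627]
step 1: P' = (I − K·H)·P̄ = [6669497868/1901554627 3463440486/1901554627 -2954417064/1901554627; 3463440486/1901554627 2215806696/1901554627 -917932935/1901554627; -2954417064/1901554627 -917932935/1901554627 3141867588/1901554627]
step 2: x̄ = F·x = [-242142627/1901554627, 1428227839/271650661, -420004086/1901554627]
step 2: P̄ = F·P·Fᵀ + Q = [8288391789/1901554627 1206702390/271650661 6149179230/1901554627; 1206702390/271650661 6763170171/271650661 4310721426/271650661; 6149179230/1901554627 4310721426/271650661 50542076385/1901554627]
step 2: y = z − H·x̄ = [36601737840/1901554627, 6786814680/1901554627]
step 2: S = H·P̄·Hᵀ + R = [253860335209/1901554627 -57984217584/1901554627; -57984217584/1901554627 242659632757/1901554627]
step 2: K = P̄·Hᵀ·S⁻¹ = [294076884246/30627301155391 2668628524539/30627301155391; -10019831543811/30627301155391 6288952303890/30627301155391; -263006877291/30627301155391 13471615645008/30627301155391]
step 2: x' = x̄ + K·y = [11284996393689/30627301155391, -9393337583411/30627301155391, 36254156174562/30627301155391]
step 2: P' = (I − K·H)·P̄ = [105009673750380/30627301155391 54185896930134/30627301155391 -47167579826112/30627301155391; 54185896930134/30627301155391 34625527182264/30627301155391 -14515043857287/30627301155391; -47167579826112/30627301155391 -14515043857287/30627301155391 50527021203072/30627301155391]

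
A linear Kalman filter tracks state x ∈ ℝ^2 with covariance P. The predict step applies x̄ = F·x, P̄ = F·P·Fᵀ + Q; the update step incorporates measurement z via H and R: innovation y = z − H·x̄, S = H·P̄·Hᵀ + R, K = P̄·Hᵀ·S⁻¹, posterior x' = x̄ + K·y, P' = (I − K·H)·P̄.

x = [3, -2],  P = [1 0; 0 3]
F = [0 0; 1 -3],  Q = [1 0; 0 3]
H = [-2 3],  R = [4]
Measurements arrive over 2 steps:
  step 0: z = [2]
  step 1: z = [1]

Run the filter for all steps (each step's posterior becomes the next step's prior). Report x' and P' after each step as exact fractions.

step 0: x' = [50/287, 258/287], P' = [283/287 186/287; 186/287 248/287]
step 1: x' = [-2459/11318, 247/5659], P' = [5372/5659 3390/5659; 3390/5659 4520/5659]

step 0: x̄ = F·x = [0, 9]
step 0: P̄ = F·P·Fᵀ + Q = [1 0; 0 31]
step 0: y = z − H·x̄ = [-25]
step 0: S = H·P̄·Hᵀ + R = [287]
step 0: K = P̄·Hᵀ·S⁻¹ = [-2/287; 93/287]
step 0: x' = x̄ + K·y = [50/287, 258/287]
step 0: P' = (I − K·H)·P̄ = [283/287 186/287; 186/287 248/287]
step 1: x̄ = F·x = [0, -724/287]
step 1: P̄ = F·P·Fᵀ + Q = [1 0; 0 2260/287]
step 1: y = z − H·x̄ = [2459/287]
step 1: S = H·P̄·Hᵀ + R = [22636/287]
step 1: K = P̄·Hᵀ·S⁻¹ = [-287/11318; 1695/5659]
step 1: x' = x̄ + K·y = [-2459/11318, 247/5659]
step 1: P' = (I − K·H)·P̄ = [5372/5659 3390/5659; 3390/5659 4520/5659]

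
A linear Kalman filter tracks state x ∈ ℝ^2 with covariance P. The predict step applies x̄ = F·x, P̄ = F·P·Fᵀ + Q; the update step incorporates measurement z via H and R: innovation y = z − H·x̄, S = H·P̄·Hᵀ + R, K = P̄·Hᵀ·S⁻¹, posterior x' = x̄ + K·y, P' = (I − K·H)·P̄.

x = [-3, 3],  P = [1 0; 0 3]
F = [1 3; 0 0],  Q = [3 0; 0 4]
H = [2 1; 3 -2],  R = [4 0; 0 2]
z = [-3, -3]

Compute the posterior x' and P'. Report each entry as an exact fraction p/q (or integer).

x' = [-441/376, -513/1880]
P' = [31/94 31/94; 31/94 343/470]

x̄ = F·x = [6, 0]
P̄ = F·P·Fᵀ + Q = [31 0; 0 4]
y = z − H·x̄ = [-15, -21]
S = H·P̄·Hᵀ + R = [132 178; 178 297]
K = P̄·Hᵀ·S⁻¹ = [93/376 31/188; 653/1880 -221/940]
x' = x̄ + K·y = [-441/376, -513/1880]
P' = (I − K·H)·P̄ = [31/94 31/94; 31/94 343/470]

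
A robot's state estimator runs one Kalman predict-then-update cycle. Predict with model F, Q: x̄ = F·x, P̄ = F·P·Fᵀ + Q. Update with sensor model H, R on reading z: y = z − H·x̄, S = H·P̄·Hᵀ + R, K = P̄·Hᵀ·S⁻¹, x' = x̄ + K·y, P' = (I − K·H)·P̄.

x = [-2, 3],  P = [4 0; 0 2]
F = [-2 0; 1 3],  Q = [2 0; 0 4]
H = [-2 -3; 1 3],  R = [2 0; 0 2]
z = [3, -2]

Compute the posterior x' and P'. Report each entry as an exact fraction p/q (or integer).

x̄ = F·x = [4, 7]
P̄ = F·P·Fᵀ + Q = [18 -8; -8 26]
y = z − H·x̄ = [32, -27]
S = H·P̄·Hᵀ + R = [212 -198; -198 206]
K = P̄·Hᵀ·S⁻¹ = [-915/1117 -912/1117; 272/1117 641/1117]
x' = x̄ + K·y = [-188/1117, -784/1117]
P' = (I − K·H)·P̄ = [3654/1117 -1826/1117; -1826/1117 1036/1117]

x' = [-188/1117, -784/1117]
P' = [3654/1117 -1826/1117; -1826/1117 1036/1117]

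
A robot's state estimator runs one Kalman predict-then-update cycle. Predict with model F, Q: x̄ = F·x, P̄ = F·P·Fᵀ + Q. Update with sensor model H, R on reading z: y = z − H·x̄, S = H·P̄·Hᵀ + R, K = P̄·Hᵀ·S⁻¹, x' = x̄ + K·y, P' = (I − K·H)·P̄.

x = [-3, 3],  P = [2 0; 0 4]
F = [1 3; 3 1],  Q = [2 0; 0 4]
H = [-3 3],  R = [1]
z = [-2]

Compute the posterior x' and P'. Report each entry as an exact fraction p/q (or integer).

x' = [-618/271, -810/271]
P' = [6484/271 6462/271; 6462/271 6470/271]

x̄ = F·x = [6, -6]
P̄ = F·P·Fᵀ + Q = [40 18; 18 26]
y = z − H·x̄ = [34]
S = H·P̄·Hᵀ + R = [271]
K = P̄·Hᵀ·S⁻¹ = [-66/271; 24/271]
x' = x̄ + K·y = [-618/271, -810/271]
P' = (I − K·H)·P̄ = [6484/271 6462/271; 6462/271 6470/271]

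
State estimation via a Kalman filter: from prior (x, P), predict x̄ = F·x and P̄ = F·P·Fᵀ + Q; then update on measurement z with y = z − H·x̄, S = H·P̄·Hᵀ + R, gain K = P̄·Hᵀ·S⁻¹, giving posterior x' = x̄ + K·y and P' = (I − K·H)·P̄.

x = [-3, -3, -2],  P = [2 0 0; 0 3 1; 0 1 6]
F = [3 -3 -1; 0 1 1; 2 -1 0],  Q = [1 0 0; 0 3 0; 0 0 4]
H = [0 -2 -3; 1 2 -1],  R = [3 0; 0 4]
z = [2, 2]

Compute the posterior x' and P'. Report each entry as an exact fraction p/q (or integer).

x' = [396/95, -334/247, 538/3705]
P' = [4846/95 -369/19 1252/95; -369/19 1956/247 -1293/247; 1252/95 -1293/247 14026/3705]

x̄ = F·x = [2, -5, -3]
P̄ = F·P·Fᵀ + Q = [58 -19 22; -19 14 -4; 22 -4 15]
y = z − H·x̄ = [-17, 7]
S = H·P̄·Hᵀ + R = [146 -23; -23 29]
K = P̄·Hᵀ·S⁻¹ = [-22/95 -24/95; -11/247 102/247; -1096/3705 -997/3705]
x' = x̄ + K·y = [396/95, -334/247, 538/3705]
P' = (I − K·H)·P̄ = [4846/95 -369/19 1252/95; -369/19 1956/247 -1293/247; 1252/95 -1293/247 14026/3705]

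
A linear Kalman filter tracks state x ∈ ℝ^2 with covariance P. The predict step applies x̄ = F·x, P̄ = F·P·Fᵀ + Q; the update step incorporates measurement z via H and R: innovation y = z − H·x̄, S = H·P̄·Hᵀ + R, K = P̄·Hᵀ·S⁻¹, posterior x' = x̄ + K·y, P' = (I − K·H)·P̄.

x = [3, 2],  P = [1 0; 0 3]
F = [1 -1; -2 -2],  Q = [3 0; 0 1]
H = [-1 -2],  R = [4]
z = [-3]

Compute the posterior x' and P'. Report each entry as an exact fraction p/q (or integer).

x' = [85/19, -6/5]
P' = [88/19 -2; -2 9/5]

x̄ = F·x = [1, -10]
P̄ = F·P·Fᵀ + Q = [7 4; 4 17]
y = z − H·x̄ = [-22]
S = H·P̄·Hᵀ + R = [95]
K = P̄·Hᵀ·S⁻¹ = [-3/19; -2/5]
x' = x̄ + K·y = [85/19, -6/5]
P' = (I − K·H)·P̄ = [88/19 -2; -2 9/5]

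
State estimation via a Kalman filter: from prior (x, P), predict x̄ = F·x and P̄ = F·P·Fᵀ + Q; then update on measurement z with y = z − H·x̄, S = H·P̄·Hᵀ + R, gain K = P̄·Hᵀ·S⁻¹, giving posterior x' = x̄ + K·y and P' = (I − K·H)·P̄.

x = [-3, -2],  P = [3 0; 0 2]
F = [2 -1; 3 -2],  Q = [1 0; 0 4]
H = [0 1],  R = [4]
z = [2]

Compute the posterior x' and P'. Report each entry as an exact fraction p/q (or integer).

x̄ = F·x = [-4, -5]
P̄ = F·P·Fᵀ + Q = [15 22; 22 39]
y = z − H·x̄ = [7]
S = H·P̄·Hᵀ + R = [43]
K = P̄·Hᵀ·S⁻¹ = [22/43; 39/43]
x' = x̄ + K·y = [-18/43, 58/43]
P' = (I − K·H)·P̄ = [161/43 88/43; 88/43 156/43]

x' = [-18/43, 58/43]
P' = [161/43 88/43; 88/43 156/43]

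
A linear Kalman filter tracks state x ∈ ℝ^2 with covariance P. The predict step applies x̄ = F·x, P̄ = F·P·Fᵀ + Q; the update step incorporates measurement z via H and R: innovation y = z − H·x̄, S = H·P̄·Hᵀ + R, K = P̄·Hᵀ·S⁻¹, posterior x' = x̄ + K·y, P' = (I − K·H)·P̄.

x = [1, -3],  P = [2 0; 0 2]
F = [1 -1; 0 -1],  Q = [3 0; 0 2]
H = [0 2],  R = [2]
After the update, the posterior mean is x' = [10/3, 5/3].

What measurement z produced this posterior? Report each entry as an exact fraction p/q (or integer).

z = [3]

x̄ = F·x = [4, 3]
P̄ = F·P·Fᵀ + Q = [7 2; 2 4]
S = H·P̄·Hᵀ + R = [18]
K = P̄·Hᵀ·S⁻¹ = [2/9; 4/9]
x' − x̄ = [-2/3, -4/3] = K·y
y = (KᵀK)⁻¹·Kᵀ·(x' − x̄) = [-3]
z = y + H·x̄ = [-3] + [6] = [3]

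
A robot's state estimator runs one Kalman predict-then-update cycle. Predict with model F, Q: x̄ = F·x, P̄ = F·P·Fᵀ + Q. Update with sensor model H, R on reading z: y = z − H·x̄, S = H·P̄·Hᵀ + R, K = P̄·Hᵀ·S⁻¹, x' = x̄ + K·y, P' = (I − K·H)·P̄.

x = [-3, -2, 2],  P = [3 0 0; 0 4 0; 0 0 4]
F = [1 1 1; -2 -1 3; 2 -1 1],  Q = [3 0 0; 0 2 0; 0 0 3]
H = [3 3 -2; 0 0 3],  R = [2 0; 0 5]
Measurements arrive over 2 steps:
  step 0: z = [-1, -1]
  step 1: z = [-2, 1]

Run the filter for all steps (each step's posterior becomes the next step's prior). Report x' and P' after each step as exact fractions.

step 0: x' = [-161727/32390, 72339/16195, -4533/12956], P' = [159419/16195 -156916/16195 1077/6478; -156916/16195 161894/16195 631/3239; 1077/6478 631/3239 7025/12956]
step 1: x' = [-4240149005/7325965817, 459100133/7325965817, 1701389554/7325965817], P' = [13456402632/7325965817 -11586313160/7325965817 1738850855/7325965817; -11586313160/7325965817 12981728090/7325965817 810454855/7325965817; 1738850855/7325965817 810454855/7325965817 3909585065/7325965817]

step 0: x̄ = F·x = [-3, 14, -2]
step 0: P̄ = F·P·Fᵀ + Q = [14 2 6; 2 54 4; 6 4 23]
step 0: y = z − H·x̄ = [-38, 5]
step 0: S = H·P̄·Hᵀ + R = [622 -48; -48 212]
step 0: K = P̄·Hᵀ·S⁻¹ = [1062/16195 3231/32390; 4312/16195 1893/16195; -2/3239 4215/12956]
step 0: x' = x̄ + K·y = [-161727/32390, 72339/16195, -4533/12956]
step 0: P' = (I − K·H)·P̄ = [159419/16195 -156916/16195 1077/6478; -156916/16195 161894/16195 631/3239; 1077/6478 631/3239 7025/12956]
step 1: x̄ = F·x = [-56763/64780, 289557/64780, -958929/64780]
step 1: P̄ = F·P·Fᵀ + Q = [306169/64780 101449/64780 67547/64780; 101449/64780 928349/64780 -1805153/64780; 67547/64780 -1805153/64780 5956241/64780]
step 1: y = z − H·x̄ = [-137290/3239, 2941567/64780]
step 1: S = H·P̄·Hᵀ + R = [2887127/3239 -2568795/3239; -2568795/3239 53930069/64780]
step 1: K = P̄·Hᵀ·S⁻¹ = [1066283353/7325965817 1043310513/7325965817; 1282667540/7325965817 486272913/7325965817; -85626500/7325965817 2345751039/7325965817]
step 1: x' = x̄ + K·y = [-4240149005/7325965817, 459100133/7325965817, 1701389554/7325965817]
step 1: P' = (I − K·H)·P̄ = [13456402632/7325965817 -11586313160/7325965817 1738850855/7325965817; -11586313160/7325965817 12981728090/7325965817 810454855/7325965817; 1738850855/7325965817 810454855/7325965817 3909585065/7325965817]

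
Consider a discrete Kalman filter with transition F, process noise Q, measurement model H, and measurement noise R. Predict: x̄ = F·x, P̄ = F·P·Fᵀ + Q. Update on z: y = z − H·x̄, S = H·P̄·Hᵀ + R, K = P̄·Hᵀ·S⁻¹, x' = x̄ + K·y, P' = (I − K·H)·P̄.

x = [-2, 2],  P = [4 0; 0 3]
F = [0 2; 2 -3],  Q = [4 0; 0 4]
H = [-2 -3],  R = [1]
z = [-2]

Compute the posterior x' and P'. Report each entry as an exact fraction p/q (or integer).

x' = [35/17, -25/34]
P' = [967/68 -1293/136; -1293/136 1759/272]

x̄ = F·x = [4, -10]
P̄ = F·P·Fᵀ + Q = [16 -18; -18 47]
y = z − H·x̄ = [-24]
S = H·P̄·Hᵀ + R = [272]
K = P̄·Hᵀ·S⁻¹ = [11/136; -105/272]
x' = x̄ + K·y = [35/17, -25/34]
P' = (I − K·H)·P̄ = [967/68 -1293/136; -1293/136 1759/272]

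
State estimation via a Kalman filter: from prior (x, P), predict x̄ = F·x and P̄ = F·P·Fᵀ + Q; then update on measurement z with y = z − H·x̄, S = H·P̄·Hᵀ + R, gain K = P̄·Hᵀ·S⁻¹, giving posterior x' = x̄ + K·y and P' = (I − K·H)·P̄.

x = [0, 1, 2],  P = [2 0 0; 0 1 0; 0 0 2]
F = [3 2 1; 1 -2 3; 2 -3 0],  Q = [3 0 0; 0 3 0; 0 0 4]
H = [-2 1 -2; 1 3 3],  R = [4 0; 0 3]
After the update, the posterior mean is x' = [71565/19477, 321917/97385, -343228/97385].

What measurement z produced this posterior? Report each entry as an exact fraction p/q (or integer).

x̄ = F·x = [4, 4, -3]
P̄ = F·P·Fᵀ + Q = [27 8 6; 8 27 10; 6 10 21]
S = H·P̄·Hᵀ + R = [199 -217; -217 726]
K = P̄·Hᵀ·S⁻¹ = [-5427/19477 229/19477; 19289/97385 21728/97385; -10461/97385 10153/97385]
x' − x̄ = [-6343/19477, -67623/97385, -51073/97385] = K·y
y = (KᵀK)⁻¹·Kᵀ·(x' − x̄) = [1, -4]
z = y + H·x̄ = [1, -4] + [2, 7] = [3, 3]

z = [3, 3]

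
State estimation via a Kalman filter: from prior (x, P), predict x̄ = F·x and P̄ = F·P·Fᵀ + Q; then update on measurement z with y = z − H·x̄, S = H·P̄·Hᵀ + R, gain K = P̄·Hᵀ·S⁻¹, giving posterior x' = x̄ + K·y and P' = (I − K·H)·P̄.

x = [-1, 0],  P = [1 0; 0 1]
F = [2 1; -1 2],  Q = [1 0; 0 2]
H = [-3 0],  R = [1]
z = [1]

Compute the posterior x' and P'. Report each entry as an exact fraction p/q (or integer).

x' = [-4/11, 1]
P' = [6/55 0; 0 7]

x̄ = F·x = [-2, 1]
P̄ = F·P·Fᵀ + Q = [6 0; 0 7]
y = z − H·x̄ = [-5]
S = H·P̄·Hᵀ + R = [55]
K = P̄·Hᵀ·S⁻¹ = [-18/55; 0]
x' = x̄ + K·y = [-4/11, 1]
P' = (I − K·H)·P̄ = [6/55 0; 0 7]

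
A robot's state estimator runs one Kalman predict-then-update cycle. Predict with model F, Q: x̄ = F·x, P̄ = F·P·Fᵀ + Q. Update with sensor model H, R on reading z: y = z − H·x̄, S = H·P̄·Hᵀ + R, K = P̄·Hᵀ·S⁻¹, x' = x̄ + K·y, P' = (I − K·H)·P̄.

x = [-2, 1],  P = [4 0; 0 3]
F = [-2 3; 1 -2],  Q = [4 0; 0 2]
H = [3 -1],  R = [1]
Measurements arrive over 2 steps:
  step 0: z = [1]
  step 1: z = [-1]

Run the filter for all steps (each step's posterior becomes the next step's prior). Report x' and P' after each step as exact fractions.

step 0: x̄ = F·x = [7, -4]
step 0: P̄ = F·P·Fᵀ + Q = [47 -26; -26 18]
step 0: y = z − H·x̄ = [-24]
step 0: S = H·P̄·Hᵀ + R = [598]
step 0: K = P̄·Hᵀ·S⁻¹ = [167/598; -48/299]
step 0: x' = x̄ + K·y = [89/299, -44/299]
step 0: P' = (I − K·H)·P̄ = [217/598 242/299; 242/299 774/299]
step 1: x̄ = F·x = [-310/299, 177/299]
step 1: P̄ = F·P·Fᵀ + Q = [5692/299 -3167/299; -3167/299 5669/598]
step 1: y = z − H·x̄ = [808/299]
step 1: S = H·P̄·Hᵀ + R = [146727/598]
step 1: K = P̄·Hᵀ·S⁻¹ = [40486/146727; -24671/146727]
step 1: x' = x̄ + K·y = [-42718/146727, 20189/146727]
step 1: P' = (I − K·H)·P̄ = [52214/146727 116156/146727; 116156/146727 373139/146727]

step 0: x' = [89/299, -44/299], P' = [217/598 242/299; 242/299 774/299]
step 1: x' = [-42718/146727, 20189/146727], P' = [52214/146727 116156/146727; 116156/146727 373139/146727]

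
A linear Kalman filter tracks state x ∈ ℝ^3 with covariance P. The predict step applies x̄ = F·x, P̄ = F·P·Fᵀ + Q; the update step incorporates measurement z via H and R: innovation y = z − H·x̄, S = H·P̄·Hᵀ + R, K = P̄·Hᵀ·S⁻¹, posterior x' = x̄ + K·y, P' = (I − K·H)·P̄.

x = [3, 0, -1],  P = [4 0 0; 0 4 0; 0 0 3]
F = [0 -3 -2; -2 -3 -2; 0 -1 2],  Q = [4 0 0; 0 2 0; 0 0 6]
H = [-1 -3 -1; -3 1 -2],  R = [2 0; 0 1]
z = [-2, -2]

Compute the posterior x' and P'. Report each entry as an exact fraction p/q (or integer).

x' = [284122/85967, 62710/85967, -306552/85967]
P' = [619396/85967 93348/85967 -875468/85967; 93348/85967 29724/85967 -130218/85967; -875468/85967 -130218/85967 1256508/85967]

x̄ = F·x = [2, -4, -2]
P̄ = F·P·Fᵀ + Q = [52 48 0; 48 66 0; 0 0 22]
y = z − H·x̄ = [-14, 4]
S = H·P̄·Hᵀ + R = [958 386; 386 335]
K = P̄·Hᵀ·S⁻¹ = [-11986/85967 -13904/85967; -26151/85967 10116/85967; 4807/85967 -16830/85967]
x' = x̄ + K·y = [284122/85967, 62710/85967, -306552/85967]
P' = (I − K·H)·P̄ = [619396/85967 93348/85967 -875468/85967; 93348/85967 29724/85967 -130218/85967; -875468/85967 -130218/85967 1256508/85967]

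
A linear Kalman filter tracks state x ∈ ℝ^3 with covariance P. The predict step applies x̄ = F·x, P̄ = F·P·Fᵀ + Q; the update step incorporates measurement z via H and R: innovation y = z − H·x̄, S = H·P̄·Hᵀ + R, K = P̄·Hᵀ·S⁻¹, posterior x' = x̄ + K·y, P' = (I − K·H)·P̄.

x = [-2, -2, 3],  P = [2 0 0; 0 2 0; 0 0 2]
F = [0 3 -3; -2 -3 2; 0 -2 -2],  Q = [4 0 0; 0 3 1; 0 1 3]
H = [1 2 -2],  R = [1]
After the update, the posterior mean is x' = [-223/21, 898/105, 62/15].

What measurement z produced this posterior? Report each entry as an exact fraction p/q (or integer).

z = [-2]

x̄ = F·x = [-15, 16, -2]
P̄ = F·P·Fᵀ + Q = [40 -30 0; -30 37 5; 0 5 19]
S = H·P̄·Hᵀ + R = [105]
K = P̄·Hᵀ·S⁻¹ = [-4/21; 34/105; -4/15]
x' − x̄ = [92/21, -782/105, 92/15] = K·y
y = (KᵀK)⁻¹·Kᵀ·(x' − x̄) = [-23]
z = y + H·x̄ = [-23] + [21] = [-2]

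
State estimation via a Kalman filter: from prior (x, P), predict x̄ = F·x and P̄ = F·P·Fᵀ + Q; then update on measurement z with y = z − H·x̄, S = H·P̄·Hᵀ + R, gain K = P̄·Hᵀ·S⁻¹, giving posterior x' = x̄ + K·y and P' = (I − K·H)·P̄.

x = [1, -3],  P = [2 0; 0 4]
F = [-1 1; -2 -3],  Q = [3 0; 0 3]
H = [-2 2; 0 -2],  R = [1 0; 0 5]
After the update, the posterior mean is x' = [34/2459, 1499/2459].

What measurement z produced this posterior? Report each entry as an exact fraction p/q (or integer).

x̄ = F·x = [-4, 7]
P̄ = F·P·Fᵀ + Q = [9 -8; -8 47]
S = H·P̄·Hᵀ + R = [289 -220; -220 193]
K = P̄·Hᵀ·S⁻¹ = [-1014/2459 -952/2459; 550/7377 -2966/7377]
x' − x̄ = [9870/2459, -15714/2459] = K·y
y = (KᵀK)⁻¹·Kᵀ·(x' − x̄) = [-21, 12]
z = y + H·x̄ = [-21, 12] + [22, -14] = [1, -2]

z = [1, -2]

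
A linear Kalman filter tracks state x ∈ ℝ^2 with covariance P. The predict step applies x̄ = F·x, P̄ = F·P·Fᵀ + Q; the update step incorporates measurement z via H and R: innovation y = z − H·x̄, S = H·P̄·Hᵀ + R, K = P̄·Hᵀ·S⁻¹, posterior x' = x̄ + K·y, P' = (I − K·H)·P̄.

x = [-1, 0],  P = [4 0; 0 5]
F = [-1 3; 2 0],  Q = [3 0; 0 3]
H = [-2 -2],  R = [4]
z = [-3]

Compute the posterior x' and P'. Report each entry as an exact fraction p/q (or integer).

x̄ = F·x = [1, -2]
P̄ = F·P·Fᵀ + Q = [52 -8; -8 19]
y = z − H·x̄ = [-5]
S = H·P̄·Hᵀ + R = [224]
K = P̄·Hᵀ·S⁻¹ = [-11/28; -11/112]
x' = x̄ + K·y = [83/28, -169/112]
P' = (I − K·H)·P̄ = [122/7 -233/14; -233/14 943/56]

x' = [83/28, -169/112]
P' = [122/7 -233/14; -233/14 943/56]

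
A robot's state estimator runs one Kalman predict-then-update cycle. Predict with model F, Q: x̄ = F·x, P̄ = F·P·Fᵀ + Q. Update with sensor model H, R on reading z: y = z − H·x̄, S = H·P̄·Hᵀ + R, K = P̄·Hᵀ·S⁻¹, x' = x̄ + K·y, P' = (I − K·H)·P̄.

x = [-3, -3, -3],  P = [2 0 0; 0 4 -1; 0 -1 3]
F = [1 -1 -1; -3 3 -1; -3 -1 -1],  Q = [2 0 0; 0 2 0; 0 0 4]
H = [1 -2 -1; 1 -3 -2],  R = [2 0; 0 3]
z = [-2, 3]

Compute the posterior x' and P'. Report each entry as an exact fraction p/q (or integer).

x̄ = F·x = [3, 3, 15]
P̄ = F·P·Fᵀ + Q = [9 -13 -1; -13 65 11; -1 11 27]
y = z − H·x̄ = [16, 39]
S = H·P̄·Hᵀ + R = [396 598; 598 919]
K = P̄·Hᵀ·S⁻¹ = [199/395 -108/395; -1993/3160 253/1580; 3337/3160 -1237/1580]
x' = x̄ + K·y = [157/395, -1337/1580, 2153/1580]
P' = (I − K·H)·P̄ = [1791/395 671/395 51/395; 671/395 7429/1580 -10181/1580; 51/395 -10181/1580 17229/1580]

x' = [157/395, -1337/1580, 2153/1580]
P' = [1791/395 671/395 51/395; 671/395 7429/1580 -10181/1580; 51/395 -10181/1580 17229/1580]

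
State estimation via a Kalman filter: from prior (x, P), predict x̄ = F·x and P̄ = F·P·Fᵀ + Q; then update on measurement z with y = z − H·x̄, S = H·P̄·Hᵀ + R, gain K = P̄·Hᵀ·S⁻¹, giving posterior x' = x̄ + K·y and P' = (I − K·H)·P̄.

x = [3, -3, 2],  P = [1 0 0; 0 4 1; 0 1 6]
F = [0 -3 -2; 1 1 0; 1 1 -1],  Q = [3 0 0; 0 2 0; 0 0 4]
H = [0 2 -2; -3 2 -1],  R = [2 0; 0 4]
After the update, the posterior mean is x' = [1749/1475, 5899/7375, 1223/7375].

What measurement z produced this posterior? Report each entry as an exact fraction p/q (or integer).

x̄ = F·x = [5, 0, -2]
P̄ = F·P·Fᵀ + Q = [75 -14 1; -14 7 4; 1 4 13]
S = H·P̄·Hᵀ + R = [50 120; 120 878]
K = P̄·Hᵀ·S⁻¹ = [207/1475 -91/295; -243/7375 94/1475; -3711/7375 88/1475]
x' − x̄ = [-5626/1475, 5899/7375, 15973/7375] = K·y
y = (KᵀK)⁻¹·Kᵀ·(x' − x̄) = [-3, 11]
z = y + H·x̄ = [-3, 11] + [4, -13] = [1, -2]

z = [1, -2]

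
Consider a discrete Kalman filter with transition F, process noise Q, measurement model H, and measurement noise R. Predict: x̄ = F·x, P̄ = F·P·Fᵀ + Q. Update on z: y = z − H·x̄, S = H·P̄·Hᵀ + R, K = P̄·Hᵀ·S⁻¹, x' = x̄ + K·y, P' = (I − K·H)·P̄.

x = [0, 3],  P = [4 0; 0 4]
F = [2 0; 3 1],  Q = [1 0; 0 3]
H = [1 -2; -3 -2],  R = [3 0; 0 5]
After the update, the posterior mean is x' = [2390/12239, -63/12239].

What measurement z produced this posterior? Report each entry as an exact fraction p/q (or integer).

x̄ = F·x = [0, 3]
P̄ = F·P·Fᵀ + Q = [17 24; 24 43]
S = H·P̄·Hᵀ + R = [96 217; 217 618]
K = P̄·Hᵀ·S⁻¹ = [2325/12239 -2777/12239; -4030/12239 -1714/12239]
x' − x̄ = [2390/12239, -36780/12239] = K·y
y = (KᵀK)⁻¹·Kᵀ·(x' − x̄) = [7, 5]
z = y + H·x̄ = [7, 5] + [-6, -6] = [1, -1]

z = [1, -1]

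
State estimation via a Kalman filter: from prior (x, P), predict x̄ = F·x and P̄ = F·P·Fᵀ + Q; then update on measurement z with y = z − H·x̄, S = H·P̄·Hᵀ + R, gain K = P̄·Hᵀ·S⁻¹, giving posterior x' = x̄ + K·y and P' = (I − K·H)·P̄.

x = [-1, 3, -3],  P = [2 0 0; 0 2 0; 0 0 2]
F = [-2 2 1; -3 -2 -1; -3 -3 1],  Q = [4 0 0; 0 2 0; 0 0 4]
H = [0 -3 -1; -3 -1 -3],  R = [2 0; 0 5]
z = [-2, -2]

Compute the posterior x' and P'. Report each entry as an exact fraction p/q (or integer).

x' = [365839/64107, 168883/64107, -380252/64107]
P' = [372014/64107 117710/64107 -384994/64107; 117710/64107 58436/64107 -140122/64107; -384994/64107 -140122/64107 441368/64107]

x̄ = F·x = [5, 0, -9]
P̄ = F·P·Fᵀ + Q = [22 2 2; 2 30 28; 2 28 42]
y = z − H·x̄ = [-11, -14]
S = H·P̄·Hᵀ + R = [482 520; 520 827]
K = P̄·Hᵀ·S⁻¹ = [15932/64107 -15754/64107; -17593/64107 1760/64107; -10501/64107 -5800/64107]
x' = x̄ + K·y = [365839/64107, 168883/64107, -380252/64107]
P' = (I − K·H)·P̄ = [372014/64107 117710/64107 -384994/64107; 117710/64107 58436/64107 -140122/64107; -384994/64107 -140122/64107 441368/64107]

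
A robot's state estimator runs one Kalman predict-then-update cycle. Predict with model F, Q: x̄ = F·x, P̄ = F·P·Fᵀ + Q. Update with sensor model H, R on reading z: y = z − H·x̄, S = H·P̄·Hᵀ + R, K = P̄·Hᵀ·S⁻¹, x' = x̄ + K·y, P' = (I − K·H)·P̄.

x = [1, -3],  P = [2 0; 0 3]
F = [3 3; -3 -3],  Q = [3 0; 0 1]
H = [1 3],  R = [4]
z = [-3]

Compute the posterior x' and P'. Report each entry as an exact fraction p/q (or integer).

x̄ = F·x = [-6, 6]
P̄ = F·P·Fᵀ + Q = [48 -45; -45 46]
y = z − H·x̄ = [-15]
S = H·P̄·Hᵀ + R = [196]
K = P̄·Hᵀ·S⁻¹ = [-87/196; 93/196]
x' = x̄ + K·y = [129/196, -219/196]
P' = (I − K·H)·P̄ = [1839/196 -729/196; -729/196 367/196]

x' = [129/196, -219/196]
P' = [1839/196 -729/196; -729/196 367/196]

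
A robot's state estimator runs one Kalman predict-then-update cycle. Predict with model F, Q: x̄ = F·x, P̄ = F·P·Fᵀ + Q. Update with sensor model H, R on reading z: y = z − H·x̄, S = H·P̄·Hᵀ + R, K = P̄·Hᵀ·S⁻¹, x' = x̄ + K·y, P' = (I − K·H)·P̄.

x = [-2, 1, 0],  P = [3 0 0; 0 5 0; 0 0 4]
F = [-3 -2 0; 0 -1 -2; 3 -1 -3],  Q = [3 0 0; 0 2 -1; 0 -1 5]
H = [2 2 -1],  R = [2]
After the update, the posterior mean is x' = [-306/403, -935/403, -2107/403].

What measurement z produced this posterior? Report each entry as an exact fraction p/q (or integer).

x̄ = F·x = [4, -1, -7]
P̄ = F·P·Fᵀ + Q = [50 10 -17; 10 23 28; -17 28 73]
S = H·P̄·Hᵀ + R = [403]
K = P̄·Hᵀ·S⁻¹ = [137/403; 38/403; -51/403]
x' − x̄ = [-1918/403, -532/403, 714/403] = K·y
y = (KᵀK)⁻¹·Kᵀ·(x' − x̄) = [-14]
z = y + H·x̄ = [-14] + [13] = [-1]

z = [-1]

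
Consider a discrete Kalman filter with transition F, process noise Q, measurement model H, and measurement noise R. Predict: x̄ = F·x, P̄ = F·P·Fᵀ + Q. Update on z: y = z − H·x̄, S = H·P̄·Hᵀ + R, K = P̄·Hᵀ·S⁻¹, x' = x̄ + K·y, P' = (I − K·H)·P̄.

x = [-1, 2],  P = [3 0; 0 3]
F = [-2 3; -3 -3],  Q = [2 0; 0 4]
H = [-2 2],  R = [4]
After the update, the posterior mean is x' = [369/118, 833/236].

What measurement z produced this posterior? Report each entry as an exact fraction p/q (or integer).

z = [1]

x̄ = F·x = [8, -3]
P̄ = F·P·Fᵀ + Q = [41 -9; -9 58]
S = H·P̄·Hᵀ + R = [472]
K = P̄·Hᵀ·S⁻¹ = [-25/118; 67/236]
x' − x̄ = [-575/118, 1541/236] = K·y
y = (KᵀK)⁻¹·Kᵀ·(x' − x̄) = [23]
z = y + H·x̄ = [23] + [-22] = [1]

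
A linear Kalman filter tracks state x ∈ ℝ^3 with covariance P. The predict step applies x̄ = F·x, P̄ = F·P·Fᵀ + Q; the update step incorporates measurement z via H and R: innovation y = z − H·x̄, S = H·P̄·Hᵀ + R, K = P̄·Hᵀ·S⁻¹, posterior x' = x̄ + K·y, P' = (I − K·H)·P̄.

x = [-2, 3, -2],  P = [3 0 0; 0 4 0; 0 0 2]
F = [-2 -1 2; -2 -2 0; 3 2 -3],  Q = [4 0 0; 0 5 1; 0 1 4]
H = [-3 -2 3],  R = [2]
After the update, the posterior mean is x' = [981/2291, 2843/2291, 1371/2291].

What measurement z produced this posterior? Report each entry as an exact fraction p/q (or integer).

z = [-2]

x̄ = F·x = [-3, -2, 6]
P̄ = F·P·Fᵀ + Q = [28 20 -38; 20 33 -33; -38 -33 65]
S = H·P̄·Hᵀ + R = [2291]
K = P̄·Hᵀ·S⁻¹ = [-238/2291; -225/2291; 375/2291]
x' − x̄ = [7854/2291, 7425/2291, -12375/2291] = K·y
y = (KᵀK)⁻¹·Kᵀ·(x' − x̄) = [-33]
z = y + H·x̄ = [-33] + [31] = [-2]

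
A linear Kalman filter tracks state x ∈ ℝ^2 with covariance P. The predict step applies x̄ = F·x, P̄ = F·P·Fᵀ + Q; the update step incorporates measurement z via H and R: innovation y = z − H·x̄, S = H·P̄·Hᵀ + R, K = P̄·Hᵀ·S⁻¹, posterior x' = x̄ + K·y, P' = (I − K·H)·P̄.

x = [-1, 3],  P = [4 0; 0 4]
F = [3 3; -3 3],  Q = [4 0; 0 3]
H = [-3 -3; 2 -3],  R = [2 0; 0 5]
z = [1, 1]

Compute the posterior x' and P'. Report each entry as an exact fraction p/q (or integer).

x' = [-2522/1291263, -131823/430421]
P' = [359860/1291263 -62700/430421; -62700/430421 100950/430421]

x̄ = F·x = [6, 12]
P̄ = F·P·Fᵀ + Q = [76 0; 0 75]
y = z − H·x̄ = [55, 25]
S = H·P̄·Hᵀ + R = [1361 219; 219 984]
K = P̄·Hᵀ·S⁻¹ = [-85880/430421 256804/1291263; -57375/430421 -85650/430421]
x' = x̄ + K·y = [-2522/1291263, -131823/430421]
P' = (I − K·H)·P̄ = [359860/1291263 -62700/430421; -62700/430421 100950/430421]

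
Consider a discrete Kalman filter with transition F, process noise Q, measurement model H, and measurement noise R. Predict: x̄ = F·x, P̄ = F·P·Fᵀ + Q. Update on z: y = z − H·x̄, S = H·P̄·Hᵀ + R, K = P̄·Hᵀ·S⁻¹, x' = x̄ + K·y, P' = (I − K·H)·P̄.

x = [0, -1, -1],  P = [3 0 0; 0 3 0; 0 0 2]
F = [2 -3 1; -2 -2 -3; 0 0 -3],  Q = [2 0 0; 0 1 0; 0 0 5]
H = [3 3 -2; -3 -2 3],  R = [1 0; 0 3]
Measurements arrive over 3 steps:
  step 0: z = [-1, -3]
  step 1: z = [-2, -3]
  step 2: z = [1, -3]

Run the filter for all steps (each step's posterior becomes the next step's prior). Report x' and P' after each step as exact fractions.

step 0: x̄ = F·x = [2, 5, 3]
step 0: P̄ = F·P·Fᵀ + Q = [43 0 -6; 0 43 18; -6 18 23]
step 0: y = z − H·x̄ = [-16, 4]
step 0: S = H·P̄·Hᵀ + R = [723 -639; -639 661]
step 0: K = P̄·Hᵀ·S⁻¹ = [-122/11597 -2697/11597; 13675/23194 12097/23194; 25979/69582 10161/23194]
step 0: x' = x̄ + K·y = [14358/11597, -27221/11597, -42493/34791]
step 0: P' = (I − K·H)·P̄ = [119414/11597 -74958/11597 66745/11597; -74958/11597 112671/23194 -62705/23194; 66745/11597 -62705/23194 305543/69582]
step 1: x̄ = F·x = [288644/34791, 68219/11597, 42493/11597]
step 1: P̄ = F·P·Fᵀ + Q = [7240153/34791 -1195758/11597 -835414/11597; -1195758/11597 1995911/23194 1341339/23194; -835414/11597 1341339/23194 1032599/23194]
step 1: y = z − H·x̄ = [-431509/11597, 262812/11597]
step 1: S = H·P̄·Hᵀ + R = [26464287/23194 -33364251/23194; -33364251/23194 46068179/23194]
step 1: K = P̄·Hᵀ·S⁻¹ = [-1962318/761606923 -244605388/761606923; 893723753/1523213846 885553439/1523213846; 1742309347/4569641538 600074703/1523213846]
step 1: x' = x̄ + K·y = [2545300390/2284820769, -4225545155/1523213846, -7288426973/4569641538]
step 1: P' = (I − K·H)·P̄ = [12793133753/2284820769 -2853330607/761606923 2117552125/761606923; -2853330607/761606923 5022895107/1523213846 -1472511037/1523213846; 2117552125/761606923 -1472511037/1523213846 11560514785/4569641538]
step 2: x̄ = F·x = [20461340491/2284820769, 37037350289/4569641538, 7288426973/1523213846]
step 2: P̄ = F·P·Fᵀ + Q = [270714644572/2284820769 -106709851757/2284820769 -25111869809/761606923; -106709851757/2284820769 233727572443/4569641538 51257103633/1523213846; -25111869809/761606923 51257103633/1523213846 42297613585/1523213846]
step 2: y = z − H·x̄ = [-61859963479/1523213846, 117537976153/4569641538]
step 2: S = H·P̄·Hᵀ + R = [1203265663683/1523213846 -1365443923299/1523213846; -1365443923299/1523213846 5269308149893/4569641538]
step 2: K = P̄·Hᵀ·S⁻¹ = [593512577454/81742324742141 -25126570665776/81742324742141; 94686180259687/163484649484282 93282559442245/163484649484282; 188837104214201/490453948452846 65226849127689/163484649484282]
step 2: x' = x̄ + K·y = [184901690640316/245226974226423, -60460922028411/81742324742141, -144492760193462/245226974226423]
step 2: P' = (I − K·H)·P̄ = [1345496149696726/245226974226423 -298895007191804/81742324742141 224108807771930/81742324742141; -298895007191804/81742324742141 527424788116671/163484649484282 -152890929530249/163484649484282; 224108807771930/81742324742141 -152890929530249/163484649484282 1234551534954149/490453948452846]

step 0: x' = [14358/11597, -27221/11597, -42493/34791], P' = [119414/11597 -74958/11597 66745/11597; -74958/11597 112671/23194 -62705/23194; 66745/11597 -62705/23194 305543/69582]
step 1: x' = [2545300390/2284820769, -4225545155/1523213846, -7288426973/4569641538], P' = [12793133753/2284820769 -2853330607/761606923 2117552125/761606923; -2853330607/761606923 5022895107/1523213846 -1472511037/1523213846; 2117552125/761606923 -1472511037/1523213846 11560514785/4569641538]
step 2: x' = [184901690640316/245226974226423, -60460922028411/81742324742141, -144492760193462/245226974226423], P' = [1345496149696726/245226974226423 -298895007191804/81742324742141 224108807771930/81742324742141; -298895007191804/81742324742141 527424788116671/163484649484282 -152890929530249/163484649484282; 224108807771930/81742324742141 -152890929530249/163484649484282 1234551534954149/490453948452846]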